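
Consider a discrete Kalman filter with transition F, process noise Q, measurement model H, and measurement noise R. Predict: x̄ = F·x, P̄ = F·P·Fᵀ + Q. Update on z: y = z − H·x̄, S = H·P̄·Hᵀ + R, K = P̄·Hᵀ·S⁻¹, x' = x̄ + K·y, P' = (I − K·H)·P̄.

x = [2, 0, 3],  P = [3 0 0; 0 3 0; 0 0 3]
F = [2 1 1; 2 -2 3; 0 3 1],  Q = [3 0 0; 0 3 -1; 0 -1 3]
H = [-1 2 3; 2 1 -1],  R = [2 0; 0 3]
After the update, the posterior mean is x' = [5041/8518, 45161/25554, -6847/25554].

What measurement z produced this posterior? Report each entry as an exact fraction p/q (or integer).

z = [2, 3]

x̄ = F·x = [7, 13, 3]
P̄ = F·P·Fᵀ + Q = [21 15 12; 15 54 -10; 12 -10 33]
S = H·P̄·Hᵀ + R = [284 86; 86 206]
K = P̄·Hᵀ·S⁻¹ = [450/4259 1485/8518; 2447/25554 10639/25554; 3859/12777 -5579/25554]
x' − x̄ = [-54585/8518, -287041/25554, -83509/25554] = K·y
y = (KᵀK)⁻¹·Kᵀ·(x' − x̄) = [-26, -21]
z = y + H·x̄ = [-26, -21] + [28, 24] = [2, 3]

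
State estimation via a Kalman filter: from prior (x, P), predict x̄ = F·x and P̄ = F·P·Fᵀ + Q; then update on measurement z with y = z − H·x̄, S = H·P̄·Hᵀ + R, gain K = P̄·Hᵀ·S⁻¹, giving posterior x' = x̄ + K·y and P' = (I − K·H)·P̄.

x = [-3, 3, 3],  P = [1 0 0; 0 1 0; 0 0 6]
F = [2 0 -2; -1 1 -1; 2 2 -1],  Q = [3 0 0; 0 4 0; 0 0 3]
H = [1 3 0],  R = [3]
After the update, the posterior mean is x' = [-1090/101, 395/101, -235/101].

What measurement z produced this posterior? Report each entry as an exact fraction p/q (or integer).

z = [1]

x̄ = F·x = [-12, 3, -3]
P̄ = F·P·Fᵀ + Q = [31 10 16; 10 12 6; 16 6 17]
S = H·P̄·Hᵀ + R = [202]
K = P̄·Hᵀ·S⁻¹ = [61/202; 23/101; 17/101]
x' − x̄ = [122/101, 92/101, 68/101] = K·y
y = (KᵀK)⁻¹·Kᵀ·(x' − x̄) = [4]
z = y + H·x̄ = [4] + [-3] = [1]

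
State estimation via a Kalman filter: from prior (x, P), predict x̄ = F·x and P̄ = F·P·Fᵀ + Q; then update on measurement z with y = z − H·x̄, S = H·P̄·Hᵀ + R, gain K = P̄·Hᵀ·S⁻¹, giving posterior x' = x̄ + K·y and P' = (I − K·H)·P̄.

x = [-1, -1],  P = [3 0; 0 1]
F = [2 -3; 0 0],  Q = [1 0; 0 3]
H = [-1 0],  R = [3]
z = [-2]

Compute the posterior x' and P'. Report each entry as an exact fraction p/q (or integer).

x̄ = F·x = [1, 0]
P̄ = F·P·Fᵀ + Q = [22 0; 0 3]
y = z − H·x̄ = [-1]
S = H·P̄·Hᵀ + R = [25]
K = P̄·Hᵀ·S⁻¹ = [-22/25; 0]
x' = x̄ + K·y = [47/25, 0]
P' = (I − K·H)·P̄ = [66/25 0; 0 3]

x' = [47/25, 0]
P' = [66/25 0; 0 3]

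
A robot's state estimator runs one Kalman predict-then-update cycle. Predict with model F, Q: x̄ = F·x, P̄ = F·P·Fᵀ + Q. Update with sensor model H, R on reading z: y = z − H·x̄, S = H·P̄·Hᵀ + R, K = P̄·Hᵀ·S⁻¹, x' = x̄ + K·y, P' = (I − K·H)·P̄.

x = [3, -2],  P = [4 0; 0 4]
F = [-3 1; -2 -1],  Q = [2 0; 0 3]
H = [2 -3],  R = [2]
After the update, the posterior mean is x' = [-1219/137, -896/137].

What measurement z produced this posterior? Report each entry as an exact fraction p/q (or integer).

z = [2]

x̄ = F·x = [-11, -4]
P̄ = F·P·Fᵀ + Q = [42 20; 20 23]
S = H·P̄·Hᵀ + R = [137]
K = P̄·Hᵀ·S⁻¹ = [24/137; -29/137]
x' − x̄ = [288/137, -348/137] = K·y
y = (KᵀK)⁻¹·Kᵀ·(x' − x̄) = [12]
z = y + H·x̄ = [12] + [-10] = [2]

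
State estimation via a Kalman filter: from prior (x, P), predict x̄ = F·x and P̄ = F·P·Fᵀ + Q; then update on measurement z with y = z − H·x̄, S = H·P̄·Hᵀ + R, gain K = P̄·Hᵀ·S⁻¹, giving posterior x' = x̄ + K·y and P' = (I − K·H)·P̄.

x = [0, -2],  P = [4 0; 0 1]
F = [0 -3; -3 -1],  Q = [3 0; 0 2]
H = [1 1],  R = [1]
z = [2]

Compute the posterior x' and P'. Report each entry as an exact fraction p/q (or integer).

x' = [129/29, -68/29]
P' = [471/58 -228/29; -228/29 249/29]

x̄ = F·x = [6, 2]
P̄ = F·P·Fᵀ + Q = [12 3; 3 39]
y = z − H·x̄ = [-6]
S = H·P̄·Hᵀ + R = [58]
K = P̄·Hᵀ·S⁻¹ = [15/58; 21/29]
x' = x̄ + K·y = [129/29, -68/29]
P' = (I − K·H)·P̄ = [471/58 -228/29; -228/29 249/29]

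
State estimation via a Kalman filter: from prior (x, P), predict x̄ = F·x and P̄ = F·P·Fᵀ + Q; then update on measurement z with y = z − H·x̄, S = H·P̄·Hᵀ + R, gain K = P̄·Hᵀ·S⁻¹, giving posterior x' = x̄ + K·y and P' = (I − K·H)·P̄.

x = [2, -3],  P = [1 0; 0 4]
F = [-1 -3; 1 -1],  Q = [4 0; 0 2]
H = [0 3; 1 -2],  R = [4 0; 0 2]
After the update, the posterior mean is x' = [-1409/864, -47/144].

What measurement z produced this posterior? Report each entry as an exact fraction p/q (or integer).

z = [-2, -1]

x̄ = F·x = [7, 5]
P̄ = F·P·Fᵀ + Q = [41 11; 11 7]
S = H·P̄·Hᵀ + R = [67 -9; -9 27]
K = P̄·Hᵀ·S⁻¹ = [59/96 785/864; 5/16 -1/144]
x' − x̄ = [-7457/864, -767/144] = K·y
y = (KᵀK)⁻¹·Kᵀ·(x' − x̄) = [-17, 2]
z = y + H·x̄ = [-17, 2] + [15, -3] = [-2, -1]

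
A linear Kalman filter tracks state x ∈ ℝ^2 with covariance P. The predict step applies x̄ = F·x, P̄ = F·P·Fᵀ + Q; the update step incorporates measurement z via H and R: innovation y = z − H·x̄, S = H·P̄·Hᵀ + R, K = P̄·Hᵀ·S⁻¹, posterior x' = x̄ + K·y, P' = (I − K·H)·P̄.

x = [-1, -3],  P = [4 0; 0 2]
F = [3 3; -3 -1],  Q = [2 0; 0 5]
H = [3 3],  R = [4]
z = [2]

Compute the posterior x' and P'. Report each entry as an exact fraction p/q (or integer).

x' = [-828/139, 894/139]
P' = [6020/139 -5964/139; -5964/139 5968/139]

x̄ = F·x = [-12, 6]
P̄ = F·P·Fᵀ + Q = [56 -42; -42 43]
y = z − H·x̄ = [20]
S = H·P̄·Hᵀ + R = [139]
K = P̄·Hᵀ·S⁻¹ = [42/139; 3/139]
x' = x̄ + K·y = [-828/139, 894/139]
P' = (I − K·H)·P̄ = [6020/139 -5964/139; -5964/139 5968/139]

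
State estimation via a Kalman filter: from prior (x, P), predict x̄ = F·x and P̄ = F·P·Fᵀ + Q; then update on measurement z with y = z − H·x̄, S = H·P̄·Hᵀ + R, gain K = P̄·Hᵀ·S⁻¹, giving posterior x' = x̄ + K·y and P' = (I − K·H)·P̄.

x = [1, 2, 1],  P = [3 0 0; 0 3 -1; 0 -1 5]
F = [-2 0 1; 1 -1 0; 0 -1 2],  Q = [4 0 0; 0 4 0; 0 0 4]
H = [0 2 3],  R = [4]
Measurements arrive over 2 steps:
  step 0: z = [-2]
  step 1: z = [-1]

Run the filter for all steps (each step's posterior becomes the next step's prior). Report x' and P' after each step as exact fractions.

step 0: x' = [-1, -1, 0], P' = [7514/383 -2720/383 1844/383; -2720/383 2605/383 -1690/383; 1844/383 -1690/383 1264/383]
step 1: x' = [963026/362189, -285444/362189, 71609/362189], P' = [14797840/362189 -4897568/362189 3185496/362189; -4897568/362189 2866266/362189 -1815696/362189; 3185496/362189 -1815696/362189 1307324/362189]

step 0: x̄ = F·x = [-1, -1, 0]
step 0: P̄ = F·P·Fᵀ + Q = [21 -5 11; -5 10 5; 11 5 31]
step 0: y = z − H·x̄ = [0]
step 0: S = H·P̄·Hᵀ + R = [383]
step 0: K = P̄·Hᵀ·S⁻¹ = [23/383; 35/383; 103/383]
step 0: x' = x̄ + K·y = [-1, -1, 0]
step 0: P' = (I − K·H)·P̄ = [7514/383 -2720/383 1844/383; -2720/383 2605/383 -1690/383; 1844/383 -1690/383 1264/383]
step 1: x̄ = F·x = [2, 0, 1]
step 1: P̄ = F·P·Fᵀ + Q = [25476/383 -16934/383 -8598/383; -16934/383 17091/383 12393/383; -8598/383 12393/383 15953/383]
step 1: y = z − H·x̄ = [-4]
step 1: S = H·P̄·Hᵀ + R = [362189/383]
step 1: K = P̄·Hᵀ·S⁻¹ = [-59662/362189; 71361/362189; 72645/362189]
step 1: x' = x̄ + K·y = [963026/362189, -285444/362189, 71609/362189]
step 1: P' = (I − K·H)·P̄ = [14797840/362189 -4897568/362189 3185496/362189; -4897568/362189 2866266/362189 -1815696/362189; 3185496/362189 -1815696/362189 1307324/362189]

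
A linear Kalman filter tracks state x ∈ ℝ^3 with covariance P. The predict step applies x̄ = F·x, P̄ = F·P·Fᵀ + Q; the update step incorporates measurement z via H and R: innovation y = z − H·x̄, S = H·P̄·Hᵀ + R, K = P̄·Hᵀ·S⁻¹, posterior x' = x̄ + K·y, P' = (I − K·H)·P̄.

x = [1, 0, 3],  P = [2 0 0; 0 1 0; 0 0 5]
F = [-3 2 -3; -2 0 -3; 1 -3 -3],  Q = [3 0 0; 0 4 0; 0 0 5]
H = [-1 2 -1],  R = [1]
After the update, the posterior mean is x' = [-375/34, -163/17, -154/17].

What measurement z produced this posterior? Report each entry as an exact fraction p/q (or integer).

z = [1]

x̄ = F·x = [-12, -11, -8]
P̄ = F·P·Fᵀ + Q = [70 57 33; 57 57 41; 33 41 61]
S = H·P̄·Hᵀ + R = [34]
K = P̄·Hᵀ·S⁻¹ = [11/34; 8/17; -6/17]
x' − x̄ = [33/34, 24/17, -18/17] = K·y
y = (KᵀK)⁻¹·Kᵀ·(x' − x̄) = [3]
z = y + H·x̄ = [3] + [-2] = [1]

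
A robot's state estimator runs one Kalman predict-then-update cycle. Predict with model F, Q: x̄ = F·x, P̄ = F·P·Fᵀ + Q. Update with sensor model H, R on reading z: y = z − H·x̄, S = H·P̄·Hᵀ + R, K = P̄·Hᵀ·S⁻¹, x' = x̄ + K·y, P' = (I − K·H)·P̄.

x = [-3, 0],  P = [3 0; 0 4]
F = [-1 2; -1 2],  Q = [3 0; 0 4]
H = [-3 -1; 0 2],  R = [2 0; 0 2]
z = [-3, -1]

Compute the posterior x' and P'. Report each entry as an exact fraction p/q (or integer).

x' = [3301/3039, -1060/3039]
P' = [769/3039 -397/3039; -397/3039 1351/3039]

x̄ = F·x = [3, 3]
P̄ = F·P·Fᵀ + Q = [22 19; 19 23]
y = z − H·x̄ = [9, -7]
S = H·P̄·Hᵀ + R = [337 -160; -160 94]
K = P̄·Hᵀ·S⁻¹ = [-955/3039 -397/3039; -80/3039 1351/3039]
x' = x̄ + K·y = [3301/3039, -1060/3039]
P' = (I − K·H)·P̄ = [769/3039 -397/3039; -397/3039 1351/3039]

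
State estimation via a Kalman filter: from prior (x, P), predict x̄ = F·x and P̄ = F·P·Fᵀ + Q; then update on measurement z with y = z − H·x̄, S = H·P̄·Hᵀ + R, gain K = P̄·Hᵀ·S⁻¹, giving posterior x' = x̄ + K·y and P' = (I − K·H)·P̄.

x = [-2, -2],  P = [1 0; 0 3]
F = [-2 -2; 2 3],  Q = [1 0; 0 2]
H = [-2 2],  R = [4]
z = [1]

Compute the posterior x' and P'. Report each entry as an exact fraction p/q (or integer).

x' = [77/190, 27/38]
P' = [94/95 11/19; 11/19 22/19]

x̄ = F·x = [8, -10]
P̄ = F·P·Fᵀ + Q = [17 -22; -22 33]
y = z − H·x̄ = [37]
S = H·P̄·Hᵀ + R = [380]
K = P̄·Hᵀ·S⁻¹ = [-39/190; 11/38]
x' = x̄ + K·y = [77/190, 27/38]
P' = (I − K·H)·P̄ = [94/95 11/19; 11/19 22/19]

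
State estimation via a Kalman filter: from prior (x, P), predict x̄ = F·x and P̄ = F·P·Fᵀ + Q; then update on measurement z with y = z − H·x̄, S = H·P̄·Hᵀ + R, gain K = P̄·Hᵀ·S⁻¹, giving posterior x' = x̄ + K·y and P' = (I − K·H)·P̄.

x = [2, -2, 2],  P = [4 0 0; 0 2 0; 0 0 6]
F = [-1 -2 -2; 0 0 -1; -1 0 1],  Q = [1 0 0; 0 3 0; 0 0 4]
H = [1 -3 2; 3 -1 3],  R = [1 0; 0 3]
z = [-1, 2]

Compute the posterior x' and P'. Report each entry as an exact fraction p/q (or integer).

x̄ = F·x = [-2, -2, 0]
P̄ = F·P·Fᵀ + Q = [37 12 -8; 12 9 -6; -8 -6 14]
y = z − H·x̄ = [-5, 6]
S = H·P̄·Hᵀ + R = [143 96; 96 291]
K = P̄·Hᵀ·S⁻¹ = [-3855/10799 4055/10799; -2907/10799 1293/10799; 2918/10799 -72/10799]
x' = x̄ + K·y = [22007/10799, 695/10799, -15022/10799]
P' = (I − K·H)·P̄ = [37613/10799 -10992/10799 -37222/10799; -10992/10799 7065/10799 14640/10799; -37222/10799 14640/10799 42030/10799]

x' = [22007/10799, 695/10799, -15022/10799]
P' = [37613/10799 -10992/10799 -37222/10799; -10992/10799 7065/10799 14640/10799; -37222/10799 14640/10799 42030/10799]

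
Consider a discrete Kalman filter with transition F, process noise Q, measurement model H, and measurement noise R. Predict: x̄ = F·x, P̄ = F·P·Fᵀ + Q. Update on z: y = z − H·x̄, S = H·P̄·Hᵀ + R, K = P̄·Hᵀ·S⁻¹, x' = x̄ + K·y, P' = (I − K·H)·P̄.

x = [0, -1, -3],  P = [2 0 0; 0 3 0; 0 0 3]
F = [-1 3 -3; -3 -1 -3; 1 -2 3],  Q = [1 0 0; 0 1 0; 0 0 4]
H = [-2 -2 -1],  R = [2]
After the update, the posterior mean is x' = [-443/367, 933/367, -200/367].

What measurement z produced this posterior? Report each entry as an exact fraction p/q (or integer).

x̄ = F·x = [6, 10, -7]
P̄ = F·P·Fᵀ + Q = [57 24 -47; 24 49 -27; -47 -27 45]
S = H·P̄·Hᵀ + R = [367]
K = P̄·Hᵀ·S⁻¹ = [-115/367; -119/367; 103/367]
x' − x̄ = [-2645/367, -2737/367, 2369/367] = K·y
y = (KᵀK)⁻¹·Kᵀ·(x' − x̄) = [23]
z = y + H·x̄ = [23] + [-25] = [-2]

z = [-2]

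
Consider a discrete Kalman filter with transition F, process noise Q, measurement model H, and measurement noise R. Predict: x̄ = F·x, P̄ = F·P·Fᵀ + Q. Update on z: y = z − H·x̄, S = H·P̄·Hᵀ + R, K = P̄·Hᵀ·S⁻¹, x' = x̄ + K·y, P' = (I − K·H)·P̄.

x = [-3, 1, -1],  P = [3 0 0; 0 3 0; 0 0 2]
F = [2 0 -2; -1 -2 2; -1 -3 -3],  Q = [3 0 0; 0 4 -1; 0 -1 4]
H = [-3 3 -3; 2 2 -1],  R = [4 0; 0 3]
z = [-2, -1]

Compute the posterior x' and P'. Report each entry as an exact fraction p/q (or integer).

x' = [-5971/15151, 5666/15151, 21459/15151]
P' = [66853/30302 -169825/30302 -115605/15151; -169825/30302 517941/30302 342329/15151; -115605/15151 342329/15151 460354/15151]

x̄ = F·x = [-4, -1, 3]
P̄ = F·P·Fᵀ + Q = [23 -14 6; -14 27 8; 6 8 52]
y = z − H·x̄ = [-2, 12]
S = H·P̄·Hᵀ + R = [1138 90; 90 87]
K = P̄·Hᵀ·S⁻¹ = [-4101/30302 4211/15151; 2331/30302 1929/15151; -1815/15151 -2302/15151]
x' = x̄ + K·y = [-5971/15151, 5666/15151, 21459/15151]
P' = (I − K·H)·P̄ = [66853/30302 -169825/30302 -115605/15151; -169825/30302 517941/30302 342329/15151; -115605/15151 342329/15151 460354/15151]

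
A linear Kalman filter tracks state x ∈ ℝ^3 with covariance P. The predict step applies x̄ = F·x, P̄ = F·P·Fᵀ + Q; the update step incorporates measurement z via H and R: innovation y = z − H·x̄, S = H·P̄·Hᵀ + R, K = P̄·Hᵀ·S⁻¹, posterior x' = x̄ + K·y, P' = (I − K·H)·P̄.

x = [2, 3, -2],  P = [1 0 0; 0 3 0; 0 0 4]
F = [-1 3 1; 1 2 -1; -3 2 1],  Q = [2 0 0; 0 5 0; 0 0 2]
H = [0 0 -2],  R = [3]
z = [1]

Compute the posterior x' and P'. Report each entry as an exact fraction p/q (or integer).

x̄ = F·x = [5, 10, -2]
P̄ = F·P·Fᵀ + Q = [34 13 25; 13 22 5; 25 5 27]
y = z − H·x̄ = [-3]
S = H·P̄·Hᵀ + R = [111]
K = P̄·Hᵀ·S⁻¹ = [-50/111; -10/111; -18/37]
x' = x̄ + K·y = [235/37, 380/37, -20/37]
P' = (I − K·H)·P̄ = [1274/111 943/111 25/37; 943/111 2342/111 5/37; 25/37 5/37 27/37]

x' = [235/37, 380/37, -20/37]
P' = [1274/111 943/111 25/37; 943/111 2342/111 5/37; 25/37 5/37 27/37]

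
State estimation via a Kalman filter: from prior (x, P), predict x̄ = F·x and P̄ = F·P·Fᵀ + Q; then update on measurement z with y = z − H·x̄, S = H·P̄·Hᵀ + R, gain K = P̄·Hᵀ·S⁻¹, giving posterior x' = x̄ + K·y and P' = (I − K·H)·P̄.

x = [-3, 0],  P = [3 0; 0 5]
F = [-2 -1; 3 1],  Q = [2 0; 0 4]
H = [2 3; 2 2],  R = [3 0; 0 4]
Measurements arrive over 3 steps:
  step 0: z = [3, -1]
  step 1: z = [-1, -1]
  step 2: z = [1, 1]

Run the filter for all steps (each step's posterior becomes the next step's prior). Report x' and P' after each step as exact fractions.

step 0: x' = [-241/206, 895/618], P' = [639/103 -488/103; -488/103 1193/309]
step 1: x' = [5827/189190, -38599/94595], P' = [422241/94595 -324654/94595; -324654/94595 272661/94595]
step 2: x' = [6298546/22758995, 715160/4551799], P' = [95694009/22758995 -14680314/4551799; -14680314/4551799 12368003/4551799]

step 0: x̄ = F·x = [6, -9]
step 0: P̄ = F·P·Fᵀ + Q = [19 -23; -23 36]
step 0: y = z − H·x̄ = [18, 5]
step 0: S = H·P̄·Hᵀ + R = [127 62; 62 40]
step 0: K = P̄·Hᵀ·S⁻¹ = [-62/103 151/206; 217/309 -271/618]
step 0: x' = x̄ + K·y = [-241/206, 895/618]
step 0: P' = (I − K·H)·P̄ = [639/103 -488/103; -488/103 1193/309]
step 1: x̄ = F·x = [551/618, -637/309]
step 1: P̄ = F·P·Fᵀ + Q = [3623/309 -5375/309; -5375/309 10898/309]
step 1: y = z − H·x̄ = [1051/309, 138/103]
step 1: S = H·P̄·Hᵀ + R = [49001/309 8710/103; 8710/103 5440/103]
step 1: K = P̄·Hᵀ·S⁻¹ = [-8632/18919 97587/189190; 11245/18919 -51993/189190]
step 1: x' = x̄ + K·y = [5827/189190, -38599/94595]
step 1: P' = (I − K·H)·P̄ = [422241/94595 -324654/94595; -324654/94595 272661/94595]
step 2: x̄ = F·x = [32772/94595, -59717/189190]
step 2: P̄ = F·P·Fᵀ + Q = [852199/94595 -1182837/94595; -1182837/94595 2503286/94595]
step 2: y = z − H·x̄ = [237253/189190, 88768/94595]
step 2: S = H·P̄·Hᵀ + R = [12028111/94595 6600142/94595; 6600142/94595 4337624/94595]
step 2: K = P̄·Hᵀ·S⁻¹ = [-9605564/22758995 22292439/45517990; 2581127/4551799 -2312311/9103598]
step 2: x' = x̄ + K·y = [6298546/22758995, 715160/4551799]
step 2: P' = (I − K·H)·P̄ = [95694009/22758995 -14680314/4551799; -14680314/4551799 12368003/4551799]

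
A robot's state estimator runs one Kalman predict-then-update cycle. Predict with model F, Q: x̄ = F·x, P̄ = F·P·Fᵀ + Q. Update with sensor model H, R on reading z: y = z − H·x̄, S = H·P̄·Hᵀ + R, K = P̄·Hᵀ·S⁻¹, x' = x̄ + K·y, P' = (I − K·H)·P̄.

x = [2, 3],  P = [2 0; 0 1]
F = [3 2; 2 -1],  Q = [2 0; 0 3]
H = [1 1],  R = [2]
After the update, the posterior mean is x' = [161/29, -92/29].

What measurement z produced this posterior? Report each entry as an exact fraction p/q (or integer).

z = [2]

x̄ = F·x = [12, 1]
P̄ = F·P·Fᵀ + Q = [24 10; 10 12]
S = H·P̄·Hᵀ + R = [58]
K = P̄·Hᵀ·S⁻¹ = [17/29; 11/29]
x' − x̄ = [-187/29, -121/29] = K·y
y = (KᵀK)⁻¹·Kᵀ·(x' − x̄) = [-11]
z = y + H·x̄ = [-11] + [13] = [2]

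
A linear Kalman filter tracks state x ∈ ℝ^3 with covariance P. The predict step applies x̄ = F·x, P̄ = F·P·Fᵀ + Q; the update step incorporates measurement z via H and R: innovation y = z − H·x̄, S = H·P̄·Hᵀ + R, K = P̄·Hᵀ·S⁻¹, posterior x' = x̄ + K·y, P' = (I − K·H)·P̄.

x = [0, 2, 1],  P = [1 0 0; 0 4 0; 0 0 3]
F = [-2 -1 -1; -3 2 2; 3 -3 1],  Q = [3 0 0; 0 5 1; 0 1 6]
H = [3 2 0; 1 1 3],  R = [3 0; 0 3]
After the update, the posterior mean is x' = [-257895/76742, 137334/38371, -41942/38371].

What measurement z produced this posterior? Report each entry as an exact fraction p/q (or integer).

z = [-3, -3]

x̄ = F·x = [-3, 6, -5]
P̄ = F·P·Fᵀ + Q = [14 -8 3; -8 42 -26; 3 -26 54]
S = H·P̄·Hᵀ + R = [201 -43; -43 391]
K = P̄·Hᵀ·S⁻¹ = [10811/76742 4133/76742; 10784/38371 -3132/38371; -5418/38371 13045/38371]
x' − x̄ = [-27669/76742, -92892/38371, 149913/38371] = K·y
y = (KᵀK)⁻¹·Kᵀ·(x' − x̄) = [-6, 9]
z = y + H·x̄ = [-6, 9] + [3, -12] = [-3, -3]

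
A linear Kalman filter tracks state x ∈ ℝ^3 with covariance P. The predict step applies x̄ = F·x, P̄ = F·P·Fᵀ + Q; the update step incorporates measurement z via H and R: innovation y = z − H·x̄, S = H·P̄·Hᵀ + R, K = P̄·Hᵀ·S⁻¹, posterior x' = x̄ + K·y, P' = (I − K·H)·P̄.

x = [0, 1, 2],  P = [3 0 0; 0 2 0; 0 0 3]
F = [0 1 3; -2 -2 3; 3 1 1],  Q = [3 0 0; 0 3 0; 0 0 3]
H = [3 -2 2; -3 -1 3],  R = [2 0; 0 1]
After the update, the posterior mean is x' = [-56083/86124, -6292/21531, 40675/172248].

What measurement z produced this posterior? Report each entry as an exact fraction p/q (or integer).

x̄ = F·x = [7, 4, 3]
P̄ = F·P·Fᵀ + Q = [32 23 11; 23 50 -13; 11 -13 35]
S = H·P̄·Hᵀ + R = [590 228; 228 672]
K = P̄·Hᵀ·S⁻¹ = [2833/14354 -16789/86124; -95/14354 -5014/21531; 5609/28708 10369/172248]
x' − x̄ = [-658951/86124, -92416/21531, -476069/172248] = K·y
y = (KᵀK)⁻¹·Kᵀ·(x' − x̄) = [-20, 19]
z = y + H·x̄ = [-20, 19] + [19, -16] = [-1, 3]

z = [-1, 3]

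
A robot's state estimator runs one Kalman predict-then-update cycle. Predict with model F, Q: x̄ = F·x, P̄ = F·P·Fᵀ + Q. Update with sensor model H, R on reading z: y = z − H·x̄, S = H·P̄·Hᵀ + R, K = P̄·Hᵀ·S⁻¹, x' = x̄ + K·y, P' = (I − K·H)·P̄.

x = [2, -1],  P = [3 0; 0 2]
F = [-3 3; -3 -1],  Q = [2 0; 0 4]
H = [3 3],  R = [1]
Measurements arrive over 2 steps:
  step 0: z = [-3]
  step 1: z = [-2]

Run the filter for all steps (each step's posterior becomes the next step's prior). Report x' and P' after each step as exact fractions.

step 0: x' = [-1935/1099, 823/1099], P' = [10037/1099 -9969/1099; -9969/1099 10023/1099]
step 1: x' = [-11379726/5826565, 7509338/5826565], P' = [15568976/5826565 -15086718/5826565; -15086718/5826565 15251734/5826565]

step 0: x̄ = F·x = [-9, -5]
step 0: P̄ = F·P·Fᵀ + Q = [47 21; 21 33]
step 0: y = z − H·x̄ = [39]
step 0: S = H·P̄·Hᵀ + R = [1099]
step 0: K = P̄·Hᵀ·S⁻¹ = [204/1099; 162/1099]
step 0: x' = x̄ + K·y = [-1935/1099, 823/1099]
step 0: P' = (I − K·H)·P̄ = [10037/1099 -9969/1099; -9969/1099 10023/1099]
step 1: x̄ = F·x = [1182/157, 4982/1099]
step 1: P̄ = F·P·Fᵀ + Q = [51740/157 17154/157; 17154/157 44938/1099]
step 1: y = z − H·x̄ = [-41966/1099]
step 1: S = H·P̄·Hᵀ + R = [5826565/1099]
step 1: K = P̄·Hᵀ·S⁻¹ = [1446774/5826565; 495048/5826565]
step 1: x' = x̄ + K·y = [-11379726/5826565, 7509338/5826565]
step 1: P' = (I − K·H)·P̄ = [15568976/5826565 -15086718/5826565; -15086718/5826565 15251734/5826565]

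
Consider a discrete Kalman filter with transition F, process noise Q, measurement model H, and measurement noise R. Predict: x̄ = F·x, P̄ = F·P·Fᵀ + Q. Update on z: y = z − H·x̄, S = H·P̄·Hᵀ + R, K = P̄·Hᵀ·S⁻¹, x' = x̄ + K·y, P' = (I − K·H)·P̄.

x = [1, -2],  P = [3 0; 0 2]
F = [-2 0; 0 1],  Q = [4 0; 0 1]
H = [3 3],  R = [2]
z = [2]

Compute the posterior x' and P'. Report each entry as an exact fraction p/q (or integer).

x̄ = F·x = [-2, -2]
P̄ = F·P·Fᵀ + Q = [16 0; 0 3]
y = z − H·x̄ = [14]
S = H·P̄·Hᵀ + R = [173]
K = P̄·Hᵀ·S⁻¹ = [48/173; 9/173]
x' = x̄ + K·y = [326/173, -220/173]
P' = (I − K·H)·P̄ = [464/173 -432/173; -432/173 438/173]

x' = [326/173, -220/173]
P' = [464/173 -432/173; -432/173 438/173]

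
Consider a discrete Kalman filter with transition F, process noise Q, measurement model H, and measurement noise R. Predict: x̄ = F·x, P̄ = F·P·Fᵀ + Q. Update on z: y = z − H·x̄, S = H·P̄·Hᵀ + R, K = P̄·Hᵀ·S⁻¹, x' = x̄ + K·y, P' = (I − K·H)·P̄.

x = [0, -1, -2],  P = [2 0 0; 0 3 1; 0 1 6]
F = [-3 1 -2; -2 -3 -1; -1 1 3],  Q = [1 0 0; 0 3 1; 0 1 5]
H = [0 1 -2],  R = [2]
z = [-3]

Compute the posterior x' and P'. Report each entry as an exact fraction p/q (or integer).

x' = [-51/115, -52/115, 141/115]
P' = [3534/115 248/115 106/115; 248/115 2501/115 1222/115; 106/115 1222/115 654/115]

x̄ = F·x = [3, 5, -7]
P̄ = F·P·Fᵀ + Q = [42 20 -26; 20 50 -32; -26 -32 70]
y = z − H·x̄ = [-22]
S = H·P̄·Hᵀ + R = [460]
K = P̄·Hᵀ·S⁻¹ = [18/115; 57/230; -43/115]
x' = x̄ + K·y = [-51/115, -52/115, 141/115]
P' = (I − K·H)·P̄ = [3534/115 248/115 106/115; 248/115 2501/115 1222/115; 106/115 1222/115 654/115]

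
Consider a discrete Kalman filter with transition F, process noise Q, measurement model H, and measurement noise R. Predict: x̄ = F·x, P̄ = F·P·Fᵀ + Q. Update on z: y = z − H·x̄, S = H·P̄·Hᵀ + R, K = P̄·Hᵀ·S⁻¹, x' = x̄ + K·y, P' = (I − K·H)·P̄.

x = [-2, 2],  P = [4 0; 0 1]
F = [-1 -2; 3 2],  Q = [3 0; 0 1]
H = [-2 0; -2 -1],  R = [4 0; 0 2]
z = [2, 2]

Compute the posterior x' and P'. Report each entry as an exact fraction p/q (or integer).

x' = [-239/240, -43/120]
P' = [217/240 -211/120; -211/120 313/60]

x̄ = F·x = [-2, -2]
P̄ = F·P·Fᵀ + Q = [11 -16; -16 41]
y = z − H·x̄ = [-2, -4]
S = H·P̄·Hᵀ + R = [48 12; 12 23]
K = P̄·Hᵀ·S⁻¹ = [-217/480 -1/40; 211/240 -17/20]
x' = x̄ + K·y = [-239/240, -43/120]
P' = (I − K·H)·P̄ = [217/240 -211/120; -211/120 313/60]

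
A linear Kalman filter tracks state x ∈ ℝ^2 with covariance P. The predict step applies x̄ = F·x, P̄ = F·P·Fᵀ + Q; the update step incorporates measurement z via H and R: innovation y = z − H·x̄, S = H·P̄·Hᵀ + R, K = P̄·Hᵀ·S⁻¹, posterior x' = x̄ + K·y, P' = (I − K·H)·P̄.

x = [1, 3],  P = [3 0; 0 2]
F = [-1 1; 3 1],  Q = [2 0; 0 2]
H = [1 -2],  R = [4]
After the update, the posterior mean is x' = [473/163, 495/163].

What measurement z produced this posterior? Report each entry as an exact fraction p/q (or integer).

z = [-3]

x̄ = F·x = [2, 6]
P̄ = F·P·Fᵀ + Q = [7 -7; -7 31]
S = H·P̄·Hᵀ + R = [163]
K = P̄·Hᵀ·S⁻¹ = [21/163; -69/163]
x' − x̄ = [147/163, -483/163] = K·y
y = (KᵀK)⁻¹·Kᵀ·(x' − x̄) = [7]
z = y + H·x̄ = [7] + [-10] = [-3]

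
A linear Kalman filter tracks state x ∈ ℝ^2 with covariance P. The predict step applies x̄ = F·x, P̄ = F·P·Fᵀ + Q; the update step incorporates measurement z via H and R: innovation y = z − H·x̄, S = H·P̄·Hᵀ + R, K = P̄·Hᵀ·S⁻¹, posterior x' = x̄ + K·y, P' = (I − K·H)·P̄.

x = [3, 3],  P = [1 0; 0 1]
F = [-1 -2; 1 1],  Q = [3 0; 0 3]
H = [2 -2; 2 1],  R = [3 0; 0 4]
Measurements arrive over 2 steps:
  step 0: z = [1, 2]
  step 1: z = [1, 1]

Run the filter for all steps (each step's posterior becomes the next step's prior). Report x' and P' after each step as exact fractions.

step 0: x' = [5/11, 692/1507], P' = [5/11 2/11; 2/11 928/1507]
step 1: x' = [362870/910493, 973/910493], P' = [821211/1820986 164307/910493; 164307/910493 556650/910493]

step 0: x̄ = F·x = [-9, 6]
step 0: P̄ = F·P·Fᵀ + Q = [8 -3; -3 5]
step 0: y = z − H·x̄ = [31, 14]
step 0: S = H·P̄·Hᵀ + R = [79 28; 28 29]
step 0: K = P̄·Hᵀ·S⁻¹ = [2/11 3/11; -436/1507 369/1507]
step 0: x' = x̄ + K·y = [5/11, 692/1507]
step 0: P' = (I − K·H)·P̄ = [5/11 2/11; 2/11 928/1507]
step 1: x̄ = F·x = [-2069/1507, 1377/1507]
step 1: P̄ = F·P·Fᵀ + Q = [10014/1507 -3363/1507; -3363/1507 6682/1507]
step 1: y = z − H·x̄ = [8399/1507, 388/137]
step 1: S = H·P̄·Hᵀ + R = [98209/1507 3038/137; 3038/137 3574/137]
step 1: K = P̄·Hᵀ·S⁻¹ = [164199/910493 492759/1820986; -261562/910493 221316/910493]
step 1: x' = x̄ + K·y = [362870/910493, 973/910493]
step 1: P' = (I − K·H)·P̄ = [821211/1820986 164307/910493; 164307/910493 556650/910493]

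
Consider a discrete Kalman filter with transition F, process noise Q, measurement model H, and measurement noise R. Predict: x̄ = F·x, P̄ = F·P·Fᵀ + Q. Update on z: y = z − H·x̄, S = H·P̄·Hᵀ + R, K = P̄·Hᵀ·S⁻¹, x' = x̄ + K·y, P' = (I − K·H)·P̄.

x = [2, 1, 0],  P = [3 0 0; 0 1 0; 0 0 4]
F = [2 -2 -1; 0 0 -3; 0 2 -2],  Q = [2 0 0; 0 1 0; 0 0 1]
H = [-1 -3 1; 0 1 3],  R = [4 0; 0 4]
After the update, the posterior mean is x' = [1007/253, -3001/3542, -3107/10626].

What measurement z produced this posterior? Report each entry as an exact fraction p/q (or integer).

x̄ = F·x = [2, 0, 2]
P̄ = F·P·Fᵀ + Q = [22 12 4; 12 37 24; 4 24 21]
S = H·P̄·Hᵀ + R = [300 -264; -264 374]
K = P̄·Hᵀ·S⁻¹ = [-15/46 -42/253; -125/644 547/3542; 109/1932 965/3542]
x' − x̄ = [501/253, -3001/3542, -24359/10626] = K·y
y = (KᵀK)⁻¹·Kᵀ·(x' − x̄) = [-2, -8]
z = y + H·x̄ = [-2, -8] + [0, 6] = [-2, -2]

z = [-2, -2]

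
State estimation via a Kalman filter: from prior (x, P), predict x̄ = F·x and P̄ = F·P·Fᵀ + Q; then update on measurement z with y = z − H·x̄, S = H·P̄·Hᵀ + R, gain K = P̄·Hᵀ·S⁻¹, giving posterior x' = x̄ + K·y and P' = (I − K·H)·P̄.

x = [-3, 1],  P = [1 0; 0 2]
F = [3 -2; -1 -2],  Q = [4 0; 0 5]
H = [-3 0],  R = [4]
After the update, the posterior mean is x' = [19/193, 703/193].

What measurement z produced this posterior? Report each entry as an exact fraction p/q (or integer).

z = [-1]

x̄ = F·x = [-11, 1]
P̄ = F·P·Fᵀ + Q = [21 5; 5 14]
S = H·P̄·Hᵀ + R = [193]
K = P̄·Hᵀ·S⁻¹ = [-63/193; -15/193]
x' − x̄ = [2142/193, 510/193] = K·y
y = (KᵀK)⁻¹·Kᵀ·(x' − x̄) = [-34]
z = y + H·x̄ = [-34] + [33] = [-1]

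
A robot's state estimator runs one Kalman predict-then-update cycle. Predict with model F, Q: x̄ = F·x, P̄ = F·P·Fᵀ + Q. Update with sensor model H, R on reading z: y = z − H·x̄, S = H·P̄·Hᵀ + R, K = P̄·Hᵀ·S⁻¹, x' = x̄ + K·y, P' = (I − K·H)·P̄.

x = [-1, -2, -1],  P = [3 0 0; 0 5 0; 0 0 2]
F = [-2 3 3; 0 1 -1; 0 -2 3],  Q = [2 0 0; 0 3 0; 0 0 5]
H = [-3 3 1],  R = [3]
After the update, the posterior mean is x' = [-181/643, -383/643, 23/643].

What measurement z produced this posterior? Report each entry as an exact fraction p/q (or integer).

z = [-1]

x̄ = F·x = [-7, -1, 1]
P̄ = F·P·Fᵀ + Q = [77 9 -12; 9 10 -16; -12 -16 43]
S = H·P̄·Hᵀ + R = [643]
K = P̄·Hᵀ·S⁻¹ = [-216/643; -13/643; 31/643]
x' − x̄ = [4320/643, 260/643, -620/643] = K·y
y = (KᵀK)⁻¹·Kᵀ·(x' − x̄) = [-20]
z = y + H·x̄ = [-20] + [19] = [-1]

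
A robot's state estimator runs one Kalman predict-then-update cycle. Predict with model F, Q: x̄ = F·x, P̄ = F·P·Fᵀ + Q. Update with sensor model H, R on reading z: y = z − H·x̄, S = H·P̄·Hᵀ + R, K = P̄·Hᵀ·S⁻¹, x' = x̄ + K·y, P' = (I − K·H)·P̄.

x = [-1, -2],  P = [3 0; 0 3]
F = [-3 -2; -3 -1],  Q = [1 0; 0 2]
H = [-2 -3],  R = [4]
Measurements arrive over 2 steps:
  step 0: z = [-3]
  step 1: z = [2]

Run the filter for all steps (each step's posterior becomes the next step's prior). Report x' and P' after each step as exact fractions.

step 0: x' = [641/424, 7/212], P' = [1879/848 -507/424; -507/424 223/212]
step 1: x' = [-284909/275591, -17428/275591], P' = [368853/275591 -183202/275591; -183202/275591 201312/275591]

step 0: x̄ = F·x = [7, 5]
step 0: P̄ = F·P·Fᵀ + Q = [40 33; 33 32]
step 0: y = z − H·x̄ = [26]
step 0: S = H·P̄·Hᵀ + R = [848]
step 0: K = P̄·Hᵀ·S⁻¹ = [-179/848; -81/424]
step 0: x' = x̄ + K·y = [641/424, 7/212]
step 0: P' = (I − K·H)·P̄ = [1879/848 -507/424; -507/424 223/212]
step 1: x̄ = F·x = [-1951/424, -1937/424]
step 1: P̄ = F·P·Fᵀ + Q = [9159/848 9569/848; 9569/848 13415/848]
step 1: y = z − H·x̄ = [-8865/424]
step 1: S = H·P̄·Hᵀ + R = [275591/848]
step 1: K = P̄·Hᵀ·S⁻¹ = [-47025/275591; -59383/275591]
step 1: x' = x̄ + K·y = [-284909/275591, -17428/275591]
step 1: P' = (I − K·H)·P̄ = [368853/275591 -183202/275591; -183202/275591 201312/275591]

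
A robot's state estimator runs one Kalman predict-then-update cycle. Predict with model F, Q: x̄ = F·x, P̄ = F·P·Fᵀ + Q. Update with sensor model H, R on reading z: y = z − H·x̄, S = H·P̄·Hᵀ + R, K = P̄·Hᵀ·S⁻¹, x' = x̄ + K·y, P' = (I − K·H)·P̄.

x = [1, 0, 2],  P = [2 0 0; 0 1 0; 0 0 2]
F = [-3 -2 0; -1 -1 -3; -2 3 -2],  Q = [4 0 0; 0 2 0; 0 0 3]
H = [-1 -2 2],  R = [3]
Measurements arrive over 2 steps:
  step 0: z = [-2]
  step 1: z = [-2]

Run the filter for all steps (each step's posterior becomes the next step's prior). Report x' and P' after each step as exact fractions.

step 0: x̄ = F·x = [-3, -7, -6]
step 0: P̄ = F·P·Fᵀ + Q = [26 8 6; 8 23 13; 6 13 28]
step 0: y = z − H·x̄ = [-7]
step 0: S = H·P̄·Hᵀ + R = [137]
step 0: K = P̄·Hᵀ·S⁻¹ = [-30/137; -28/137; 24/137]
step 0: x' = x̄ + K·y = [-201/137, -763/137, -990/137]
step 0: P' = (I − K·H)·P̄ = [2662/137 256/137 1542/137; 256/137 2367/137 2453/137; 1542/137 2453/137 3260/137]
step 1: x̄ = F·x = [2129/137, 3934/137, 93/137]
step 1: P̄ = F·P·Fᵀ + Q = [37046/137 42596/137 19554/137; 42596/137 59125/137 12692/137; 19554/137 12692/137 25230/137]
step 1: y = z − H·x̄ = [9537/137]
step 1: S = H·P̄·Hᵀ + R = [365509/137]
step 1: K = P̄·Hᵀ·S⁻¹ = [-83130/365509; -135462/365509; 5522/365509]
step 1: x' = x̄ + K·y = [-106877/365509, 1065776/365509, 632523/365509]
step 1: P' = (I − K·H)·P̄ = [48394522/365509 31447192/365509 55519758/365509; 31447192/365509 23801213/365509 39321616/365509; 55519758/365509 39321616/365509 67089778/365509]

step 0: x' = [-201/137, -763/137, -990/137], P' = [2662/137 256/137 1542/137; 256/137 2367/137 2453/137; 1542/137 2453/137 3260/137]
step 1: x' = [-106877/365509, 1065776/365509, 632523/365509], P' = [48394522/365509 31447192/365509 55519758/365509; 31447192/365509 23801213/365509 39321616/365509; 55519758/365509 39321616/365509 67089778/365509]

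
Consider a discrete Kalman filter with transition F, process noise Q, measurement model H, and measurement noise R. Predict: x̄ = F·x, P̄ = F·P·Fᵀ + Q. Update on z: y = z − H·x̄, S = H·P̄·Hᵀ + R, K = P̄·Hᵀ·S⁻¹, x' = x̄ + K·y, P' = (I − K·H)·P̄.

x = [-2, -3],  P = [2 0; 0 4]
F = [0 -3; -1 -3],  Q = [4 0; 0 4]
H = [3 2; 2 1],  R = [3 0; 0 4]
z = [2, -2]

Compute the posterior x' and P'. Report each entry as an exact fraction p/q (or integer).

x̄ = F·x = [9, 11]
P̄ = F·P·Fᵀ + Q = [40 36; 36 42]
y = z − H·x̄ = [-47, -31]
S = H·P̄·Hᵀ + R = [963 576; 576 350]
K = P̄·Hᵀ·S⁻¹ = [64/879 62/293; 256/879 -45/293]
x' = x̄ + K·y = [-863/879, 1822/879]
P' = (I − K·H)·P̄ = [432/293 -616/293; -616/293 1052/293]

x' = [-863/879, 1822/879]
P' = [432/293 -616/293; -616/293 1052/293]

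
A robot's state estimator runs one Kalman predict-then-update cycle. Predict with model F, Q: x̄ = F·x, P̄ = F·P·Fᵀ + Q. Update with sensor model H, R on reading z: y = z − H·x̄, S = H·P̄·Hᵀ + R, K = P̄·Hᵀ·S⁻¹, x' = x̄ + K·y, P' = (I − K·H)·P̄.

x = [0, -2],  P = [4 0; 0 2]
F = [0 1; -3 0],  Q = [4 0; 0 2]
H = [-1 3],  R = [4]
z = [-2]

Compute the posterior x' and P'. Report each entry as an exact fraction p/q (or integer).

x' = [-85/44, -57/44]
P' = [519/88 171/88; 171/88 95/88]

x̄ = F·x = [-2, 0]
P̄ = F·P·Fᵀ + Q = [6 0; 0 38]
y = z − H·x̄ = [-4]
S = H·P̄·Hᵀ + R = [352]
K = P̄·Hᵀ·S⁻¹ = [-3/176; 57/176]
x' = x̄ + K·y = [-85/44, -57/44]
P' = (I − K·H)·P̄ = [519/88 171/88; 171/88 95/88]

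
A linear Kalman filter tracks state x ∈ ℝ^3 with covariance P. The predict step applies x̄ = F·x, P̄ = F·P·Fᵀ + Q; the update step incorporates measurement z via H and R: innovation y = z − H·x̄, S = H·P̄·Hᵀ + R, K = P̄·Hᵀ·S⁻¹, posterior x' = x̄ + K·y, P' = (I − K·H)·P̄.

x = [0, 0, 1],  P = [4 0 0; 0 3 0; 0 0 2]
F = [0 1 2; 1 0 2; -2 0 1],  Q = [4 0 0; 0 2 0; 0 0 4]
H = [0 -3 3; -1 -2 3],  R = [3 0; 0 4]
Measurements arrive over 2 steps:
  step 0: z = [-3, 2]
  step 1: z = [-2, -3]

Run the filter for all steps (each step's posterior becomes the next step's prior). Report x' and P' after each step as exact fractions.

step 0: x' = [-317/397, 782/397, 503/397], P' = [19778/1985 12556/1985 13482/1985; 12556/1985 13282/1985 13024/1985; 13482/1985 13024/1985 13318/1985]
step 1: x' = [1303858/303087, 261247/101029, 2247041/1111319], P' = [3220109/303087 604053/101029 658977/101029; 604053/101029 532961/101029 530291/101029; 658977/101029 530291/101029 6106817/1111319]

step 0: x̄ = F·x = [2, 2, 1]
step 0: P̄ = F·P·Fᵀ + Q = [15 8 4; 8 14 -4; 4 -4 22]
step 0: y = z − H·x̄ = [0, 5]
step 0: S = H·P̄·Hᵀ + R = [399 354; 354 329]
step 0: K = P̄·Hᵀ·S⁻¹ = [926/1985 -1111/1985; -258/1985 -12/1985; 294/1985 106/1985]
step 0: x' = x̄ + K·y = [-317/397, 782/397, 503/397]
step 0: P' = (I − K·H)·P̄ = [19778/1985 12556/1985 13482/1985; 12556/1985 13282/1985 13024/1985; 13482/1985 13024/1985 13318/1985]
step 1: x̄ = F·x = [1788/397, 689/397, 1137/397]
step 1: P̄ = F·P·Fᵀ + Q = [25318/397 23768/397 -7876/397; 23768/397 130948/1985 -53366/1985; -7876/397 -53366/1985 46442/1985]
step 1: y = z − H·x̄ = [-2138/397, -1436/397]
step 1: S = H·P̄·Hᵀ + R = [2563053/1985 2478816/1985; 2478816/1985 2428332/1985]
step 1: K = P̄·Hᵀ·S⁻¹ = [54924/101029 -456817/606174; -2670/101029 -39551/202058; 273616/1111319 -297349/2222638]
step 1: x' = x̄ + K·y = [1303858/303087, 261247/101029, 2247041/1111319]
step 1: P' = (I − K·H)·P̄ = [3220109/303087 604053/101029 658977/101029; 604053/101029 532961/101029 530291/101029; 658977/101029 530291/101029 6106817/1111319]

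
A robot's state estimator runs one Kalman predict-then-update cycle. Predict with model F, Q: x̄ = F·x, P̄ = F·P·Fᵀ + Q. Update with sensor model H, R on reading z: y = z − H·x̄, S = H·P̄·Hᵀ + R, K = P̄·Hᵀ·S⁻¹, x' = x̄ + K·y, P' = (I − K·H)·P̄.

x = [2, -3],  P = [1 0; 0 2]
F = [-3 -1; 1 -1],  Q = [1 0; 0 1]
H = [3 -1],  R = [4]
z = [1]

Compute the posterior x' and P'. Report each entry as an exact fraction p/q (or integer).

x̄ = F·x = [-3, 5]
P̄ = F·P·Fᵀ + Q = [12 -1; -1 4]
y = z − H·x̄ = [15]
S = H·P̄·Hᵀ + R = [122]
K = P̄·Hᵀ·S⁻¹ = [37/122; -7/122]
x' = x̄ + K·y = [189/122, 505/122]
P' = (I − K·H)·P̄ = [95/122 137/122; 137/122 439/122]

x' = [189/122, 505/122]
P' = [95/122 137/122; 137/122 439/122]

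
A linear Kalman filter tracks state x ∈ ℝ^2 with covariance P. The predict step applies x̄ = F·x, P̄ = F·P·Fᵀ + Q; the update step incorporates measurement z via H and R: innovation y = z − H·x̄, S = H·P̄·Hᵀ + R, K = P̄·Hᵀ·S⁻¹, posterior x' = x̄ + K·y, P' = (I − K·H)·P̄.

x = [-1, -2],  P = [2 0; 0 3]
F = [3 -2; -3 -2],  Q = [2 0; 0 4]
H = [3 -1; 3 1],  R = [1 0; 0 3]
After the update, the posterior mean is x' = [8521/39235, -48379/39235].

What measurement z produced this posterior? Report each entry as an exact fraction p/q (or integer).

x̄ = F·x = [1, 7]
P̄ = F·P·Fᵀ + Q = [32 -6; -6 34]
S = H·P̄·Hᵀ + R = [359 254; 254 289]
K = P̄·Hᵀ·S⁻¹ = [6618/39235 6402/39235; -19092/39235 18952/39235]
x' − x̄ = [-30714/39235, -323024/39235] = K·y
y = (KᵀK)⁻¹·Kᵀ·(x' − x̄) = [6, -11]
z = y + H·x̄ = [6, -11] + [-4, 10] = [2, -1]

z = [2, -1]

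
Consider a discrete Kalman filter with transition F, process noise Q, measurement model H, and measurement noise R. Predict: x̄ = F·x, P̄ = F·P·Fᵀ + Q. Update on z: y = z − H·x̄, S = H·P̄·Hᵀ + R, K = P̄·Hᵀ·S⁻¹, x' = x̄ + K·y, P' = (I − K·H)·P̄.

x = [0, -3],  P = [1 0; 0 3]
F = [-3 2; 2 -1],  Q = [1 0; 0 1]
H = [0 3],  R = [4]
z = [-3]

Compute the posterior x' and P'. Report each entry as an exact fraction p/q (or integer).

x̄ = F·x = [-6, 3]
P̄ = F·P·Fᵀ + Q = [22 -12; -12 8]
y = z − H·x̄ = [-12]
S = H·P̄·Hᵀ + R = [76]
K = P̄·Hᵀ·S⁻¹ = [-9/19; 6/19]
x' = x̄ + K·y = [-6/19, -15/19]
P' = (I − K·H)·P̄ = [94/19 -12/19; -12/19 8/19]

x' = [-6/19, -15/19]
P' = [94/19 -12/19; -12/19 8/19]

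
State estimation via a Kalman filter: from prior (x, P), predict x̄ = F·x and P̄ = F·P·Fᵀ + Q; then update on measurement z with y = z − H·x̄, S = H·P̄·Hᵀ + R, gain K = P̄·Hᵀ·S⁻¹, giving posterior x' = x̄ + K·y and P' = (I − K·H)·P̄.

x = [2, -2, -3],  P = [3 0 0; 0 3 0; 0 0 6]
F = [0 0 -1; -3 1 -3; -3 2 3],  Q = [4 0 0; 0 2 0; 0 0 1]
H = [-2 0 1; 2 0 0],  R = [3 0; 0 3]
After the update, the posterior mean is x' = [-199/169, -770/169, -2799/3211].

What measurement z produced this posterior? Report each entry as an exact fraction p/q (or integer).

z = [2, -2]

x̄ = F·x = [3, 1, -19]
P̄ = F·P·Fᵀ + Q = [10 18 -18; 18 86 -21; -18 -21 94]
S = H·P̄·Hᵀ + R = [209 -76; -76 43]
K = P̄·Hᵀ·S⁻¹ = [-6/169 68/169; 15/169 168/169; 2854/3211 124/169]
x' − x̄ = [-706/169, -939/169, 58210/3211] = K·y
y = (KᵀK)⁻¹·Kᵀ·(x' − x̄) = [27, -8]
z = y + H·x̄ = [27, -8] + [-25, 6] = [2, -2]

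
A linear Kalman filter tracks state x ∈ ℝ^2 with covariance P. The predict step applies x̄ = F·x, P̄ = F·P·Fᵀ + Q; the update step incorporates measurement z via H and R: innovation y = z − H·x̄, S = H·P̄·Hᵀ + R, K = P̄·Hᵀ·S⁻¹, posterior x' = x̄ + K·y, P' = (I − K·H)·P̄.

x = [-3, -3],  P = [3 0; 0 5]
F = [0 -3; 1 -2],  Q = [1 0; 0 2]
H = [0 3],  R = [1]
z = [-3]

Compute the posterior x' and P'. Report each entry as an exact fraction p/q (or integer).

x' = [477/113, -111/113]
P' = [1148/113 15/113; 15/113 25/226]

x̄ = F·x = [9, 3]
P̄ = F·P·Fᵀ + Q = [46 30; 30 25]
y = z − H·x̄ = [-12]
S = H·P̄·Hᵀ + R = [226]
K = P̄·Hᵀ·S⁻¹ = [45/113; 75/226]
x' = x̄ + K·y = [477/113, -111/113]
P' = (I − K·H)·P̄ = [1148/113 15/113; 15/113 25/226]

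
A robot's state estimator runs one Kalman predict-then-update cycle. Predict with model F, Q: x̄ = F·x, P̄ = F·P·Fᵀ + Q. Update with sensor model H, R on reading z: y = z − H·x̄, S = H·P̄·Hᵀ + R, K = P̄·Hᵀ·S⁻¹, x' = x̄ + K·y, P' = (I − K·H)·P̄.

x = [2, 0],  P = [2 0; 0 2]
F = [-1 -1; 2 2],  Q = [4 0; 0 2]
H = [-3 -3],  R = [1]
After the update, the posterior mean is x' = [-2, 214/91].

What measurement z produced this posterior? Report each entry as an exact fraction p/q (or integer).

z = [-1]

x̄ = F·x = [-2, 4]
P̄ = F·P·Fᵀ + Q = [8 -8; -8 18]
S = H·P̄·Hᵀ + R = [91]
K = P̄·Hᵀ·S⁻¹ = [0; -30/91]
x' − x̄ = [0, -150/91] = K·y
y = (KᵀK)⁻¹·Kᵀ·(x' − x̄) = [5]
z = y + H·x̄ = [5] + [-6] = [-1]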